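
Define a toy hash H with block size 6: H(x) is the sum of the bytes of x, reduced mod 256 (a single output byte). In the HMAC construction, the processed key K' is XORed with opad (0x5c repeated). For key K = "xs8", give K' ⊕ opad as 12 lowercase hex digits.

Key "xs8" = 78 73 38 is 3 bytes ≤ B = 6; zero-pad to 6 bytes: K' = 78 73 38 00 00 00.
XOR each byte with 0x5c: 78⊕5c=24, 73⊕5c=2f, 38⊕5c=64, 00⊕5c=5c, 00⊕5c=5c, 00⊕5c=5c.

242f645c5c5c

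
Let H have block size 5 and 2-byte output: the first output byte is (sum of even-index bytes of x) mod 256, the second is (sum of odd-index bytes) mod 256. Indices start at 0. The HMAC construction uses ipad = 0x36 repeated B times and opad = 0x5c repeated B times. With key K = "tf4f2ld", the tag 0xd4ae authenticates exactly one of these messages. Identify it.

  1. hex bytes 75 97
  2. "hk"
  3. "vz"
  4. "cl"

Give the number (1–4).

Key "tf4f2ld" = 74 66 34 66 32 6c 64 is 7 bytes > B = 5, so hash it first: H(key) = 3e 38, then zero-pad to 5 bytes: K' = 3e 38 00 00 00.
K' ⊕ ipad = 08 0e 36 36 36; K' ⊕ opad = 62 64 5c 5c 5c.
m1: inner = H(08 0e 36 36 36 75 97) = 0b b9; tag = H(62 64 5c 5c 5c 0b b9) = d3cb
m2: inner = H(08 0e 36 36 36 68 6b) = df ac; tag = H(62 64 5c 5c 5c df ac) = c69f
m3: inner = H(08 0e 36 36 36 76 7a) = ee ba; tag = H(62 64 5c 5c 5c ee ba) = d4ae ← matches
m4: inner = H(08 0e 36 36 36 63 6c) = e0 a7; tag = H(62 64 5c 5c 5c e0 a7) = c1a0

3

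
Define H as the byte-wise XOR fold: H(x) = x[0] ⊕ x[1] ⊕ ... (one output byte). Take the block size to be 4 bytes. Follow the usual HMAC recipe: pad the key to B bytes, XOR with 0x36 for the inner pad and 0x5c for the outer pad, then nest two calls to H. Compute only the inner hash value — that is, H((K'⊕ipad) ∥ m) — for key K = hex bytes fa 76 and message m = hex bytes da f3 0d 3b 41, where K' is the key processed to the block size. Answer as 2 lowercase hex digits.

d2

Key hex bytes fa 76 is 2 bytes ≤ B = 4; zero-pad to 4 bytes: K' = fa 76 00 00.
K' ⊕ ipad = cc 40 36 36.
Inner input = cc 40 36 36 ∥ da f3 0d 3b 41.
Inner hash: XOR cc⊕40⊕36⊕36⊕da⊕f3⊕0d⊕3b⊕41 = d2.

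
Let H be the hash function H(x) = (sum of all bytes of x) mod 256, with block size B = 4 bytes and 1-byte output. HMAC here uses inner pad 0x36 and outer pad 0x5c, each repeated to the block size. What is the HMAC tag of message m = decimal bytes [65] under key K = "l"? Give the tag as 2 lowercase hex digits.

81

Key "l" = 6c is 1 byte ≤ B = 4; zero-pad to 4 bytes: K' = 6c 00 00 00.
K' ⊕ ipad = 5a 36 36 36.  K' ⊕ opad = 30 5c 5c 5c.
Inner input = (K'⊕ipad) ∥ m = 5a 36 36 36 ∥ 41.
Inner hash: sum = 90+54+54+54+65 = 317; mod 256 = 61 → 3d.
Outer input = (K'⊕opad) ∥ inner = 30 5c 5c 5c ∥ 3d.
Outer hash (tag): sum = 48+92+92+92+61 = 385; mod 256 = 129 → 81.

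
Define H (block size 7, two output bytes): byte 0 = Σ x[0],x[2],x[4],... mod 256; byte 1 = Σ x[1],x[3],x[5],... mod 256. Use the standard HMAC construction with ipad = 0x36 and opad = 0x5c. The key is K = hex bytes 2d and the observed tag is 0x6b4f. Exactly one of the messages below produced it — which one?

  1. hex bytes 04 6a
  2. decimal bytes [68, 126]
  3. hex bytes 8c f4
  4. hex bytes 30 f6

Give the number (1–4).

Key hex bytes 2d is 1 byte ≤ B = 7; zero-pad to 7 bytes: K' = 2d 00 00 00 00 00 00.
K' ⊕ ipad = 1b 36 36 36 36 36 36; K' ⊕ opad = 71 5c 5c 5c 5c 5c 5c.
m1: inner = H(1b 36 36 36 36 36 36 04 6a) = 27 a6; tag = H(71 5c 5c 5c 5c 5c 5c 27 a6) = 2b3b
m2: inner = H(1b 36 36 36 36 36 36 44 7e) = 3b e6; tag = H(71 5c 5c 5c 5c 5c 5c 3b e6) = 6b4f ← matches
m3: inner = H(1b 36 36 36 36 36 36 8c f4) = b1 2e; tag = H(71 5c 5c 5c 5c 5c 5c b1 2e) = b3c5
m4: inner = H(1b 36 36 36 36 36 36 30 f6) = b3 d2; tag = H(71 5c 5c 5c 5c 5c 5c b3 d2) = 57c7

2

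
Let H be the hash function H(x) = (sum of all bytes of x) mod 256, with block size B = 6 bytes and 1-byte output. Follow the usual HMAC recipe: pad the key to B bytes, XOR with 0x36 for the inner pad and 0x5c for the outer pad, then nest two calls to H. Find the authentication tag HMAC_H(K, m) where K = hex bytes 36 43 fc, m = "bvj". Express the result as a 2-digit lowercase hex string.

Key hex bytes 36 43 fc is 3 bytes ≤ B = 6; zero-pad to 6 bytes: K' = 36 43 fc 00 00 00.
K' ⊕ ipad = 00 75 ca 36 36 36.  K' ⊕ opad = 6a 1f a0 5c 5c 5c.
Inner input = (K'⊕ipad) ∥ m = 00 75 ca 36 36 36 ∥ 62 76 6a.
Inner hash: sum = 0+117+202+54+54+54+98+118+106 = 803; mod 256 = 35 → 23.
Outer input = (K'⊕opad) ∥ inner = 6a 1f a0 5c 5c 5c ∥ 23.
Outer hash (tag): sum = 106+31+160+92+92+92+35 = 608; mod 256 = 96 → 60.

60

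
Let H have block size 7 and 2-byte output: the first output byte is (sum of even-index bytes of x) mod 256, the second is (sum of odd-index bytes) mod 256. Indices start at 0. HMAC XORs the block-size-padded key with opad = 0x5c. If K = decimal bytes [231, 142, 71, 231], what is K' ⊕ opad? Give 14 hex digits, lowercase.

Key decimal bytes [231, 142, 71, 231] = e7 8e 47 e7 is 4 bytes ≤ B = 7; zero-pad to 7 bytes: K' = e7 8e 47 e7 00 00 00.
XOR each byte with 0x5c: e7⊕5c=bb, 8e⊕5c=d2, 47⊕5c=1b, e7⊕5c=bb, 00⊕5c=5c, 00⊕5c=5c, 00⊕5c=5c.

bbd21bbb5c5c5c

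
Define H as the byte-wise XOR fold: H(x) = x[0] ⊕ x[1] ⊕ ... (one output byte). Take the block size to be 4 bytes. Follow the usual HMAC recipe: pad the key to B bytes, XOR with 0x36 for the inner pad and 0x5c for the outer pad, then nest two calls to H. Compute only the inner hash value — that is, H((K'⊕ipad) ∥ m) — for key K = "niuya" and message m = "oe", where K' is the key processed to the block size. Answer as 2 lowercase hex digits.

60

Key "niuya" = 6e 69 75 79 61 is 5 bytes > B = 4, so hash it first: H(key) = 6a, then zero-pad to 4 bytes: K' = 6a 00 00 00.
K' ⊕ ipad = 5c 36 36 36.
Inner input = 5c 36 36 36 ∥ 6f 65.
Inner hash: XOR 5c⊕36⊕36⊕36⊕6f⊕65 = 60.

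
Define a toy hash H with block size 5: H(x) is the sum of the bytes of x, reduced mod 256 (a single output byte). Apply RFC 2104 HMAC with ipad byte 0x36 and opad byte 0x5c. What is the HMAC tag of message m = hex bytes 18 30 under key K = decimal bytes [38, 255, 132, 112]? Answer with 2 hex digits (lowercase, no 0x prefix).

cc

Key decimal bytes [38, 255, 132, 112] = 26 ff 84 70 is 4 bytes ≤ B = 5; zero-pad to 5 bytes: K' = 26 ff 84 70 00.
K' ⊕ ipad = 10 c9 b2 46 36.  K' ⊕ opad = 7a a3 d8 2c 5c.
Inner input = (K'⊕ipad) ∥ m = 10 c9 b2 46 36 ∥ 18 30.
Inner hash: sum = 16+201+178+70+54+24+48 = 591; mod 256 = 79 → 4f.
Outer input = (K'⊕opad) ∥ inner = 7a a3 d8 2c 5c ∥ 4f.
Outer hash (tag): sum = 122+163+216+44+92+79 = 716; mod 256 = 204 → cc.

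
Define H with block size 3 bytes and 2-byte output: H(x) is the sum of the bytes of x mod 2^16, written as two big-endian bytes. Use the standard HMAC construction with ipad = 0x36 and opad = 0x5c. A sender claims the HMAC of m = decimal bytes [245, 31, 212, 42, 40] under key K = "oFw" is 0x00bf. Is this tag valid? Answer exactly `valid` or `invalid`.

valid

Key "oFw" = 6f 46 77 is exactly B = 3 bytes: K' = 6f 46 77.
K' ⊕ ipad = 59 70 41; K' ⊕ opad = 33 1a 2b.
Inner hash: sum = 89+112+65+245+31+212+42+40 = 836 → 03 44.
Outer hash (recomputed tag): sum = 51+26+43+3+68 = 191 → 00 bf.
Recomputed tag = 00bf; claimed = 00bf → match.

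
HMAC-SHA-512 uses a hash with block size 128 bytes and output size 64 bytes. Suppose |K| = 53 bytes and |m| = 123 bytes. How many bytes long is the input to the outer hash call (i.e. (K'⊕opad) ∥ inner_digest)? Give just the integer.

Key is 53 ≤ 128 bytes, zero-padded: |K'| = 128.
Outer input = (K'⊕opad) ∥ H(inner) → 128 + 64 = 192 bytes.

192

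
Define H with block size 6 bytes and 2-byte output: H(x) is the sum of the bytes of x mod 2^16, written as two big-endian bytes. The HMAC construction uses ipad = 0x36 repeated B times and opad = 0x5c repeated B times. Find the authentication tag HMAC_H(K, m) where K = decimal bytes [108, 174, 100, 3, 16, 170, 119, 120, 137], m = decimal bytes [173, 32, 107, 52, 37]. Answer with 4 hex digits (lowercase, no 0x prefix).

02e4

Key decimal bytes [108, 174, 100, 3, 16, 170, 119, 120, 137] = 6c ae 64 03 10 aa 77 78 89 is 9 bytes > B = 6, so hash it first: H(key) = 03 b3, then zero-pad to 6 bytes: K' = 03 b3 00 00 00 00.
K' ⊕ ipad = 35 85 36 36 36 36.  K' ⊕ opad = 5f ef 5c 5c 5c 5c.
Inner input = (K'⊕ipad) ∥ m = 35 85 36 36 36 36 ∥ ad 20 6b 34 25.
Inner hash: sum = 53+133+54+54+54+54+173+32+107+52+37 = 803 → 03 23.
Outer input = (K'⊕opad) ∥ inner = 5f ef 5c 5c 5c 5c ∥ 03 23.
Outer hash (tag): sum = 95+239+92+92+92+92+3+35 = 740 → 02 e4.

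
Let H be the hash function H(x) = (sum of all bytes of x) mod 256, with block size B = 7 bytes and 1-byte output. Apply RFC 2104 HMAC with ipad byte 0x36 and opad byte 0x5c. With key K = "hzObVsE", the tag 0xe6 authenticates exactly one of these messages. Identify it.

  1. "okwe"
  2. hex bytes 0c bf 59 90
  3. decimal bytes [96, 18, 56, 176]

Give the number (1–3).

Key "hzObVsE" = 68 7a 4f 62 56 73 45 is exactly B = 7 bytes: K' = 68 7a 4f 62 56 73 45.
K' ⊕ ipad = 5e 4c 79 54 60 45 73; K' ⊕ opad = 34 26 13 3e 0a 2f 19.
m1: inner = H(5e 4c 79 54 60 45 73 6f 6b 77 65) = 45; tag = H(34 26 13 3e 0a 2f 19 45) = 42
m2: inner = H(5e 4c 79 54 60 45 73 0c bf 59 90) = 43; tag = H(34 26 13 3e 0a 2f 19 43) = 40
m3: inner = H(5e 4c 79 54 60 45 73 60 12 38 b0) = e9; tag = H(34 26 13 3e 0a 2f 19 e9) = e6 ← matches

3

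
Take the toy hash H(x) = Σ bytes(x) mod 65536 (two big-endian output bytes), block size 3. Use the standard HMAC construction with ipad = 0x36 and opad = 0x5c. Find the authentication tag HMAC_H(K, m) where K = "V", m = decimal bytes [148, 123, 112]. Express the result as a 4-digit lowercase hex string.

Key "V" = 56 is 1 byte ≤ B = 3; zero-pad to 3 bytes: K' = 56 00 00.
K' ⊕ ipad = 60 36 36.  K' ⊕ opad = 0a 5c 5c.
Inner input = (K'⊕ipad) ∥ m = 60 36 36 ∥ 94 7b 70.
Inner hash: sum = 96+54+54+148+123+112 = 587 → 02 4b.
Outer input = (K'⊕opad) ∥ inner = 0a 5c 5c ∥ 02 4b.
Outer hash (tag): sum = 10+92+92+2+75 = 271 → 01 0f.

010f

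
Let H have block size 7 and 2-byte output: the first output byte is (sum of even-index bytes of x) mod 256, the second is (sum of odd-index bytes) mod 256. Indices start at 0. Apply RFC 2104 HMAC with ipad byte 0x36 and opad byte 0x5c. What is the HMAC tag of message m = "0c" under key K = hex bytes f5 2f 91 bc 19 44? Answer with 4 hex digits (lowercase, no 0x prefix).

Key hex bytes f5 2f 91 bc 19 44 is 6 bytes ≤ B = 7; zero-pad to 7 bytes: K' = f5 2f 91 bc 19 44 00.
K' ⊕ ipad = c3 19 a7 8a 2f 72 36.  K' ⊕ opad = a9 73 cd e0 45 18 5c.
Inner input = (K'⊕ipad) ∥ m = c3 19 a7 8a 2f 72 36 ∥ 30 63.
Inner hash: even-index sum = 562 mod 256 = 50; odd-index sum = 325 mod 256 = 69 → 32 45.
Outer input = (K'⊕opad) ∥ inner = a9 73 cd e0 45 18 5c ∥ 32 45.
Outer hash (tag): even-index sum = 604 mod 256 = 92; odd-index sum = 413 mod 256 = 157 → 5c 9d.

5c9d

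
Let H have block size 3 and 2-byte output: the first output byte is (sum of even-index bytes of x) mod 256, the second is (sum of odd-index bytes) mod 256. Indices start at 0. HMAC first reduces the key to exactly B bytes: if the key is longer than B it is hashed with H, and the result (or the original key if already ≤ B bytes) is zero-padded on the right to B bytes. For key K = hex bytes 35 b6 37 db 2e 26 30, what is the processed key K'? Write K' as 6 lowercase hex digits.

cab700

|K| = 7 > B = 3, so first hash the key.
H(K): even-index sum = 202 mod 256 = 202; odd-index sum = 439 mod 256 = 183 → ca b7.
Zero-pad H(K) = ca b7 to 3 bytes: K' = ca b7 00.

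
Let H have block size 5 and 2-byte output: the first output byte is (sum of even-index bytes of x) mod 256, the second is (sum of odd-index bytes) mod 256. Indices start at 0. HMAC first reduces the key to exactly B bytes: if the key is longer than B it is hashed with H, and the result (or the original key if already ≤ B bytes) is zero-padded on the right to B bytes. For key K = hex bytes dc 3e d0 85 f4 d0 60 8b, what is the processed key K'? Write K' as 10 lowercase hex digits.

001e000000

|K| = 8 > B = 5, so first hash the key.
H(K): even-index sum = 768 mod 256 = 0; odd-index sum = 542 mod 256 = 30 → 00 1e.
Zero-pad H(K) = 00 1e to 5 bytes: K' = 00 1e 00 00 00.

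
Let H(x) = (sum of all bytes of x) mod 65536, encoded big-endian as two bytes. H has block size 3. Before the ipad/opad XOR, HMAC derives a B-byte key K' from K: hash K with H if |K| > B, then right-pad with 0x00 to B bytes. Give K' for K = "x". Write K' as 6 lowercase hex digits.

Key "x" = 78 is 1 byte ≤ B = 3; zero-pad to 3 bytes: K' = 78 00 00.

780000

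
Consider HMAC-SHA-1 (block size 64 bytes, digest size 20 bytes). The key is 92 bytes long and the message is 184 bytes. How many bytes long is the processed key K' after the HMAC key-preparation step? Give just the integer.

64

Key is 92 > 64 bytes, so it is hashed to 20 bytes then zero-padded to 64: |K'| = 64.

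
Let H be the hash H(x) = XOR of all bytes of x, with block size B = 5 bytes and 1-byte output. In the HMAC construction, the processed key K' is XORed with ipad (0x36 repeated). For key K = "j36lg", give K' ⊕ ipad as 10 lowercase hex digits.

Key "j36lg" = 6a 33 36 6c 67 is exactly B = 5 bytes: K' = 6a 33 36 6c 67.
XOR each byte with 0x36: 6a⊕36=5c, 33⊕36=05, 36⊕36=00, 6c⊕36=5a, 67⊕36=51.

5c05005a51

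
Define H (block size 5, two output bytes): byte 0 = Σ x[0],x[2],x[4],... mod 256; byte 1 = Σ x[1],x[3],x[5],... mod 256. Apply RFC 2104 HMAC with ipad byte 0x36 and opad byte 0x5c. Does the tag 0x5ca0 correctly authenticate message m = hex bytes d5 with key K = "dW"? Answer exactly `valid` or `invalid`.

Key "dW" = 64 57 is 2 bytes ≤ B = 5; zero-pad to 5 bytes: K' = 64 57 00 00 00.
K' ⊕ ipad = 52 61 36 36 36; K' ⊕ opad = 38 0b 5c 5c 5c.
Inner hash: even-index sum = 190 mod 256 = 190; odd-index sum = 364 mod 256 = 108 → be 6c.
Outer hash (recomputed tag): even-index sum = 348 mod 256 = 92; odd-index sum = 293 mod 256 = 37 → 5c 25.
Recomputed tag = 5c25; claimed = 5ca0 → mismatch.

invalid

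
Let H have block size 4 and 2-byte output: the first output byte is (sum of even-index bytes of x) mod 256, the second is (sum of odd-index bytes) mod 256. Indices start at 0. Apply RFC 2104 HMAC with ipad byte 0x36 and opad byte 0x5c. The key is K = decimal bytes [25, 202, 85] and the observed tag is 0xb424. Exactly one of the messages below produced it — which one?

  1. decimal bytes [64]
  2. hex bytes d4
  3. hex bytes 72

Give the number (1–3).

2

Key decimal bytes [25, 202, 85] = 19 ca 55 is 3 bytes ≤ B = 4; zero-pad to 4 bytes: K' = 19 ca 55 00.
K' ⊕ ipad = 2f fc 63 36; K' ⊕ opad = 45 96 09 5c.
m1: inner = H(2f fc 63 36 40) = d2 32; tag = H(45 96 09 5c d2 32) = 2024
m2: inner = H(2f fc 63 36 d4) = 66 32; tag = H(45 96 09 5c 66 32) = b424 ← matches
m3: inner = H(2f fc 63 36 72) = 04 32; tag = H(45 96 09 5c 04 32) = 5224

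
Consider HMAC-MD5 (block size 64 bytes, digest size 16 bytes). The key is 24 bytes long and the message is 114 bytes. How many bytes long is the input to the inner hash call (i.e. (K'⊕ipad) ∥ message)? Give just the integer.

178

Key is 24 ≤ 64 bytes, zero-padded: |K'| = 64.
Inner input = (K'⊕ipad) ∥ m → 64 + 114 = 178 bytes.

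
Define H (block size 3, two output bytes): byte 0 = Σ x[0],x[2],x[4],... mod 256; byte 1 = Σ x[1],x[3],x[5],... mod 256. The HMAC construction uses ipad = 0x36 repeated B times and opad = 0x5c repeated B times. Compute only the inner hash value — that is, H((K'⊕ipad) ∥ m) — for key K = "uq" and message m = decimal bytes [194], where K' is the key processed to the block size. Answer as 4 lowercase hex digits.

Key "uq" = 75 71 is 2 bytes ≤ B = 3; zero-pad to 3 bytes: K' = 75 71 00.
K' ⊕ ipad = 43 47 36.
Inner input = 43 47 36 ∥ c2.
Inner hash: even-index sum = 121 mod 256 = 121; odd-index sum = 265 mod 256 = 9 → 79 09.

7909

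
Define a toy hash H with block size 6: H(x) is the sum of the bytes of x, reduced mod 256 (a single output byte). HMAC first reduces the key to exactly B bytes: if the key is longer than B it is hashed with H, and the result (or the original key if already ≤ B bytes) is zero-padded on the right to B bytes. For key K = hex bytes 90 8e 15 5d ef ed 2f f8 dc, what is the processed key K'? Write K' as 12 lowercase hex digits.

6f0000000000

|K| = 9 > B = 6, so first hash the key.
H(K): sum = 144+142+21+93+239+237+47+248+220 = 1391; mod 256 = 111 → 6f.
Zero-pad H(K) = 6f to 6 bytes: K' = 6f 00 00 00 00 00.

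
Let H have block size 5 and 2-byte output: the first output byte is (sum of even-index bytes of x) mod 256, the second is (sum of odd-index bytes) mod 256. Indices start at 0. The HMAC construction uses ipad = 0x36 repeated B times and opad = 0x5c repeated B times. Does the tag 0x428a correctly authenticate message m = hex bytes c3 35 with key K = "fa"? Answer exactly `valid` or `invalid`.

Key "fa" = 66 61 is 2 bytes ≤ B = 5; zero-pad to 5 bytes: K' = 66 61 00 00 00.
K' ⊕ ipad = 50 57 36 36 36; K' ⊕ opad = 3a 3d 5c 5c 5c.
Inner hash: even-index sum = 241 mod 256 = 241; odd-index sum = 336 mod 256 = 80 → f1 50.
Outer hash (recomputed tag): even-index sum = 322 mod 256 = 66; odd-index sum = 394 mod 256 = 138 → 42 8a.
Recomputed tag = 428a; claimed = 428a → match.

valid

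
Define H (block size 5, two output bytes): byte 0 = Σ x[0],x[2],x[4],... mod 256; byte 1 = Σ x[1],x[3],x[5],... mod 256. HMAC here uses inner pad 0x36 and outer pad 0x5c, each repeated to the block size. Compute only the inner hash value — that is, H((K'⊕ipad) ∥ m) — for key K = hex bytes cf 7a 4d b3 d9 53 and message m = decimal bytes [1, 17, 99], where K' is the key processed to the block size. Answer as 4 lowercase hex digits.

4050

Key hex bytes cf 7a 4d b3 d9 53 is 6 bytes > B = 5, so hash it first: H(key) = f5 80, then zero-pad to 5 bytes: K' = f5 80 00 00 00.
K' ⊕ ipad = c3 b6 36 36 36.
Inner input = c3 b6 36 36 36 ∥ 01 11 63.
Inner hash: even-index sum = 320 mod 256 = 64; odd-index sum = 336 mod 256 = 80 → 40 50.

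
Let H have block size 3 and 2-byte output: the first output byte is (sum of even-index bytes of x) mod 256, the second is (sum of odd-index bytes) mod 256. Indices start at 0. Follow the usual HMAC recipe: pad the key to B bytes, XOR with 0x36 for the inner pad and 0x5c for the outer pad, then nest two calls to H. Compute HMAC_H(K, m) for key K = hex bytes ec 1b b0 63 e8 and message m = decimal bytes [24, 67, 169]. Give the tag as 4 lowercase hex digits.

3d4d

Key hex bytes ec 1b b0 63 e8 is 5 bytes > B = 3, so hash it first: H(key) = 84 7e, then zero-pad to 3 bytes: K' = 84 7e 00.
K' ⊕ ipad = b2 48 36.  K' ⊕ opad = d8 22 5c.
Inner input = (K'⊕ipad) ∥ m = b2 48 36 ∥ 18 43 a9.
Inner hash: even-index sum = 299 mod 256 = 43; odd-index sum = 265 mod 256 = 9 → 2b 09.
Outer input = (K'⊕opad) ∥ inner = d8 22 5c ∥ 2b 09.
Outer hash (tag): even-index sum = 317 mod 256 = 61; odd-index sum = 77 mod 256 = 77 → 3d 4d.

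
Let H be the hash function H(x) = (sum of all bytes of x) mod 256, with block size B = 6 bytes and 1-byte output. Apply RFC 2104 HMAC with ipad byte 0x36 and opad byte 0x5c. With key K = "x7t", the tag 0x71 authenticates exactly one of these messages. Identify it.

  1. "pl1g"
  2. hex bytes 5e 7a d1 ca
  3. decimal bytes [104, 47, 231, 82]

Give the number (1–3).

2

Key "x7t" = 78 37 74 is 3 bytes ≤ B = 6; zero-pad to 6 bytes: K' = 78 37 74 00 00 00.
K' ⊕ ipad = 4e 01 42 36 36 36; K' ⊕ opad = 24 6b 28 5c 5c 5c.
m1: inner = H(4e 01 42 36 36 36 70 6c 31 67) = a7; tag = H(24 6b 28 5c 5c 5c a7) = 72
m2: inner = H(4e 01 42 36 36 36 5e 7a d1 ca) = a6; tag = H(24 6b 28 5c 5c 5c a6) = 71 ← matches
m3: inner = H(4e 01 42 36 36 36 68 2f e7 52) = 03; tag = H(24 6b 28 5c 5c 5c 03) = ce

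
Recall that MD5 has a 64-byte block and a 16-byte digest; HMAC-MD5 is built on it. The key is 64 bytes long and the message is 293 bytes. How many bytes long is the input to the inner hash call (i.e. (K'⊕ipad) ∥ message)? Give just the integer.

Key is 64 ≤ 64 bytes, zero-padded: |K'| = 64.
Inner input = (K'⊕ipad) ∥ m → 64 + 293 = 357 bytes.

357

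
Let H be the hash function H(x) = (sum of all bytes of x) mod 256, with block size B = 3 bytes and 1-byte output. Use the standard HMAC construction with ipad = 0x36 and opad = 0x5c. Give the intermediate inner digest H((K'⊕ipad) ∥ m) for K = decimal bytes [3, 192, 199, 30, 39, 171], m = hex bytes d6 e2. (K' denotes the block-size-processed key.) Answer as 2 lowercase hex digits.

70

Key decimal bytes [3, 192, 199, 30, 39, 171] = 03 c0 c7 1e 27 ab is 6 bytes > B = 3, so hash it first: H(key) = 7a, then zero-pad to 3 bytes: K' = 7a 00 00.
K' ⊕ ipad = 4c 36 36.
Inner input = 4c 36 36 ∥ d6 e2.
Inner hash: sum = 76+54+54+214+226 = 624; mod 256 = 112 → 70.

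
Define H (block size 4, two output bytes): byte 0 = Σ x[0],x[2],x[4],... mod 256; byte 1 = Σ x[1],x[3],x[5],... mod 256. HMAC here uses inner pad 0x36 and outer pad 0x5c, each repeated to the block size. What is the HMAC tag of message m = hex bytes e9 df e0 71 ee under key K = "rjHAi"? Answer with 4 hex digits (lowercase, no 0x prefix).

dd76

Key "rjHAi" = 72 6a 48 41 69 is 5 bytes > B = 4, so hash it first: H(key) = 23 ab, then zero-pad to 4 bytes: K' = 23 ab 00 00.
K' ⊕ ipad = 15 9d 36 36.  K' ⊕ opad = 7f f7 5c 5c.
Inner input = (K'⊕ipad) ∥ m = 15 9d 36 36 ∥ e9 df e0 71 ee.
Inner hash: even-index sum = 770 mod 256 = 2; odd-index sum = 547 mod 256 = 35 → 02 23.
Outer input = (K'⊕opad) ∥ inner = 7f f7 5c 5c ∥ 02 23.
Outer hash (tag): even-index sum = 221 mod 256 = 221; odd-index sum = 374 mod 256 = 118 → dd 76.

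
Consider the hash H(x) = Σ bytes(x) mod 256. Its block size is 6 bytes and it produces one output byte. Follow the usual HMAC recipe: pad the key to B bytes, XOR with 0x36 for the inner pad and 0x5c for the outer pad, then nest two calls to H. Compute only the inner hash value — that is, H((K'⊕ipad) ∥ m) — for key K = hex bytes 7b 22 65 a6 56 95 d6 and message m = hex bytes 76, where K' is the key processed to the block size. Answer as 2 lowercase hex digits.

e3

Key hex bytes 7b 22 65 a6 56 95 d6 is 7 bytes > B = 6, so hash it first: H(key) = 69, then zero-pad to 6 bytes: K' = 69 00 00 00 00 00.
K' ⊕ ipad = 5f 36 36 36 36 36.
Inner input = 5f 36 36 36 36 36 ∥ 76.
Inner hash: sum = 95+54+54+54+54+54+118 = 483; mod 256 = 227 → e3.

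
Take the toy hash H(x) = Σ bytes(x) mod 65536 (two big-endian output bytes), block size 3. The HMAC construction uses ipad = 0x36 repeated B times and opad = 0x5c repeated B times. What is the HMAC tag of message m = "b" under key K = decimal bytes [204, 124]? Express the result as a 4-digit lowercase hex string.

01e9

Key decimal bytes [204, 124] = cc 7c is 2 bytes ≤ B = 3; zero-pad to 3 bytes: K' = cc 7c 00.
K' ⊕ ipad = fa 4a 36.  K' ⊕ opad = 90 20 5c.
Inner input = (K'⊕ipad) ∥ m = fa 4a 36 ∥ 62.
Inner hash: sum = 250+74+54+98 = 476 → 01 dc.
Outer input = (K'⊕opad) ∥ inner = 90 20 5c ∥ 01 dc.
Outer hash (tag): sum = 144+32+92+1+220 = 489 → 01 e9.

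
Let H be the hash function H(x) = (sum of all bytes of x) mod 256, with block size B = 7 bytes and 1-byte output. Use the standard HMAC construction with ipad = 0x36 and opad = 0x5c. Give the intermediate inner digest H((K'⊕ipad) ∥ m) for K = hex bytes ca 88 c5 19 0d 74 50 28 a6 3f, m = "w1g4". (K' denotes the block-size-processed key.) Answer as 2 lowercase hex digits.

bf

Key hex bytes ca 88 c5 19 0d 74 50 28 a6 3f is 10 bytes > B = 7, so hash it first: H(key) = 0e, then zero-pad to 7 bytes: K' = 0e 00 00 00 00 00 00.
K' ⊕ ipad = 38 36 36 36 36 36 36.
Inner input = 38 36 36 36 36 36 36 ∥ 77 31 67 34.
Inner hash: sum = 56+54+54+54+54+54+54+119+49+103+52 = 703; mod 256 = 191 → bf.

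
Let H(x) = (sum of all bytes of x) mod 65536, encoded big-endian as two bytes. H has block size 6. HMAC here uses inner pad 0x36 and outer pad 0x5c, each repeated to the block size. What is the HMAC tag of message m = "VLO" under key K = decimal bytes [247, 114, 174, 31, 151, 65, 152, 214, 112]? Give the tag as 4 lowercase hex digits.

034f

Key decimal bytes [247, 114, 174, 31, 151, 65, 152, 214, 112] = f7 72 ae 1f 97 41 98 d6 70 is 9 bytes > B = 6, so hash it first: H(key) = 04 ec, then zero-pad to 6 bytes: K' = 04 ec 00 00 00 00.
K' ⊕ ipad = 32 da 36 36 36 36.  K' ⊕ opad = 58 b0 5c 5c 5c 5c.
Inner input = (K'⊕ipad) ∥ m = 32 da 36 36 36 36 ∥ 56 4c 4f.
Inner hash: sum = 50+218+54+54+54+54+86+76+79 = 725 → 02 d5.
Outer input = (K'⊕opad) ∥ inner = 58 b0 5c 5c 5c 5c ∥ 02 d5.
Outer hash (tag): sum = 88+176+92+92+92+92+2+213 = 847 → 03 4f.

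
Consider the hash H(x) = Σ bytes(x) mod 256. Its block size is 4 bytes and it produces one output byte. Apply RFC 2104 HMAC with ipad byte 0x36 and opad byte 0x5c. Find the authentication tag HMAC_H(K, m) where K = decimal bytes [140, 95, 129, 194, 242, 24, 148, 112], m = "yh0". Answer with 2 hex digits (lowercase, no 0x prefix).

31

Key decimal bytes [140, 95, 129, 194, 242, 24, 148, 112] = 8c 5f 81 c2 f2 18 94 70 is 8 bytes > B = 4, so hash it first: H(key) = 3c, then zero-pad to 4 bytes: K' = 3c 00 00 00.
K' ⊕ ipad = 0a 36 36 36.  K' ⊕ opad = 60 5c 5c 5c.
Inner input = (K'⊕ipad) ∥ m = 0a 36 36 36 ∥ 79 68 30.
Inner hash: sum = 10+54+54+54+121+104+48 = 445; mod 256 = 189 → bd.
Outer input = (K'⊕opad) ∥ inner = 60 5c 5c 5c ∥ bd.
Outer hash (tag): sum = 96+92+92+92+189 = 561; mod 256 = 49 → 31.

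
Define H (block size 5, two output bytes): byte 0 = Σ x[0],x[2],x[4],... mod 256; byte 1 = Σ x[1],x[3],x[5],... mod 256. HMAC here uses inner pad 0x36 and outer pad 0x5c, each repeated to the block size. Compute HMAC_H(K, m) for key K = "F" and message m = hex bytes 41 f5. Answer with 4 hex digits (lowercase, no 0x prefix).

Key "F" = 46 is 1 byte ≤ B = 5; zero-pad to 5 bytes: K' = 46 00 00 00 00.
K' ⊕ ipad = 70 36 36 36 36.  K' ⊕ opad = 1a 5c 5c 5c 5c.
Inner input = (K'⊕ipad) ∥ m = 70 36 36 36 36 ∥ 41 f5.
Inner hash: even-index sum = 465 mod 256 = 209; odd-index sum = 173 mod 256 = 173 → d1 ad.
Outer input = (K'⊕opad) ∥ inner = 1a 5c 5c 5c 5c ∥ d1 ad.
Outer hash (tag): even-index sum = 383 mod 256 = 127; odd-index sum = 393 mod 256 = 137 → 7f 89.

7f89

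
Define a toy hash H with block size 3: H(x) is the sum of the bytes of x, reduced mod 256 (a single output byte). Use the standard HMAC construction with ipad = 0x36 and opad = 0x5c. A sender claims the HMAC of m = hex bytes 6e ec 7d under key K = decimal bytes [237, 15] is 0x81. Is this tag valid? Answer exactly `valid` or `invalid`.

valid

Key decimal bytes [237, 15] = ed 0f is 2 bytes ≤ B = 3; zero-pad to 3 bytes: K' = ed 0f 00.
K' ⊕ ipad = db 39 36; K' ⊕ opad = b1 53 5c.
Inner hash: sum = 219+57+54+110+236+125 = 801; mod 256 = 33 → 21.
Outer hash (recomputed tag): sum = 177+83+92+33 = 385; mod 256 = 129 → 81.
Recomputed tag = 81; claimed = 81 → match.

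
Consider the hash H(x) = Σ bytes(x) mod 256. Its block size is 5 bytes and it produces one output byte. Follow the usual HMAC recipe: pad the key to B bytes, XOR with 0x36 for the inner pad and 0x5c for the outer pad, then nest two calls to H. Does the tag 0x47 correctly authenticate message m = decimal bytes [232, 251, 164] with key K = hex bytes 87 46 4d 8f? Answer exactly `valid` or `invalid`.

valid

Key hex bytes 87 46 4d 8f is 4 bytes ≤ B = 5; zero-pad to 5 bytes: K' = 87 46 4d 8f 00.
K' ⊕ ipad = b1 70 7b b9 36; K' ⊕ opad = db 1a 11 d3 5c.
Inner hash: sum = 177+112+123+185+54+232+251+164 = 1298; mod 256 = 18 → 12.
Outer hash (recomputed tag): sum = 219+26+17+211+92+18 = 583; mod 256 = 71 → 47.
Recomputed tag = 47; claimed = 47 → match.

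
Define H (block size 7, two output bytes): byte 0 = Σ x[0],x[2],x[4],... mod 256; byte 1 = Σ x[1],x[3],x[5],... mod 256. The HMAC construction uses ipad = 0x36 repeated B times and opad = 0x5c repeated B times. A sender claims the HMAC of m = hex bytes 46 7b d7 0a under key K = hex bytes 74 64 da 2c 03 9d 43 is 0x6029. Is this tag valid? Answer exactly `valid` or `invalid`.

Key hex bytes 74 64 da 2c 03 9d 43 is exactly B = 7 bytes: K' = 74 64 da 2c 03 9d 43.
K' ⊕ ipad = 42 52 ec 1a 35 ab 75; K' ⊕ opad = 28 38 86 70 5f c1 1f.
Inner hash: even-index sum = 605 mod 256 = 93; odd-index sum = 564 mod 256 = 52 → 5d 34.
Outer hash (recomputed tag): even-index sum = 352 mod 256 = 96; odd-index sum = 454 mod 256 = 198 → 60 c6.
Recomputed tag = 60c6; claimed = 6029 → mismatch.

invalid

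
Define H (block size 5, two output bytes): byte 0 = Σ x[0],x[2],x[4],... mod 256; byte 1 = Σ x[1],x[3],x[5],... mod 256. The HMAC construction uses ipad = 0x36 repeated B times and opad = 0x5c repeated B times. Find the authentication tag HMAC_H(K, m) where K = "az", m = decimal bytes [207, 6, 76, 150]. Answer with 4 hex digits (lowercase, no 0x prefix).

92e1

Key "az" = 61 7a is 2 bytes ≤ B = 5; zero-pad to 5 bytes: K' = 61 7a 00 00 00.
K' ⊕ ipad = 57 4c 36 36 36.  K' ⊕ opad = 3d 26 5c 5c 5c.
Inner input = (K'⊕ipad) ∥ m = 57 4c 36 36 36 ∥ cf 06 4c 96.
Inner hash: even-index sum = 351 mod 256 = 95; odd-index sum = 413 mod 256 = 157 → 5f 9d.
Outer input = (K'⊕opad) ∥ inner = 3d 26 5c 5c 5c ∥ 5f 9d.
Outer hash (tag): even-index sum = 402 mod 256 = 146; odd-index sum = 225 mod 256 = 225 → 92 e1.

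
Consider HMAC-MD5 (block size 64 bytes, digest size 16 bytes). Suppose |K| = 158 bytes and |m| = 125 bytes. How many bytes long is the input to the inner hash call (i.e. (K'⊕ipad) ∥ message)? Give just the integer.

189

Key is 158 > 64 bytes, so it is hashed to 16 bytes then zero-padded to 64: |K'| = 64.
Inner input = (K'⊕ipad) ∥ m → 64 + 125 = 189 bytes.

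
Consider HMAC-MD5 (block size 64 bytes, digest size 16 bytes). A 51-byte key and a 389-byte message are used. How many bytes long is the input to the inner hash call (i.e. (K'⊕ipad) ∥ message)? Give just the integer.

Key is 51 ≤ 64 bytes, zero-padded: |K'| = 64.
Inner input = (K'⊕ipad) ∥ m → 64 + 389 = 453 bytes.

453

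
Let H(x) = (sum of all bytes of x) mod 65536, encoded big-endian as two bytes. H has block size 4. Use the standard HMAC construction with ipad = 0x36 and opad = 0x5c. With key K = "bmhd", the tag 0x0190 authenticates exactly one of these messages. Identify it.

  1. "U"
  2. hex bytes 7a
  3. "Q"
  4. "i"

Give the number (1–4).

Key "bmhd" = 62 6d 68 64 is exactly B = 4 bytes: K' = 62 6d 68 64.
K' ⊕ ipad = 54 5b 5e 52; K' ⊕ opad = 3e 31 34 38.
m1: inner = H(54 5b 5e 52 55) = 01 b4; tag = H(3e 31 34 38 01 b4) = 0190 ← matches
m2: inner = H(54 5b 5e 52 7a) = 01 d9; tag = H(3e 31 34 38 01 d9) = 01b5
m3: inner = H(54 5b 5e 52 51) = 01 b0; tag = H(3e 31 34 38 01 b0) = 018c
m4: inner = H(54 5b 5e 52 69) = 01 c8; tag = H(3e 31 34 38 01 c8) = 01a4

1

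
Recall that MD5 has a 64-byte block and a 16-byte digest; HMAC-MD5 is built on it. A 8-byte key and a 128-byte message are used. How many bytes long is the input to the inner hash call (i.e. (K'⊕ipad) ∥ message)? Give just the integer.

Key is 8 ≤ 64 bytes, zero-padded: |K'| = 64.
Inner input = (K'⊕ipad) ∥ m → 64 + 128 = 192 bytes.

192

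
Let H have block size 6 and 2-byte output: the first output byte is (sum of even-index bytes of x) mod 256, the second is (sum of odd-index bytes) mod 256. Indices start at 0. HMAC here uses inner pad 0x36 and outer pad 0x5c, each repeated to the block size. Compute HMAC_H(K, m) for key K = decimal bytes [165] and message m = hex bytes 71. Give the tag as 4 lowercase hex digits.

Key decimal bytes [165] = a5 is 1 byte ≤ B = 6; zero-pad to 6 bytes: K' = a5 00 00 00 00 00.
K' ⊕ ipad = 93 36 36 36 36 36.  K' ⊕ opad = f9 5c 5c 5c 5c 5c.
Inner input = (K'⊕ipad) ∥ m = 93 36 36 36 36 36 ∥ 71.
Inner hash: even-index sum = 368 mod 256 = 112; odd-index sum = 162 mod 256 = 162 → 70 a2.
Outer input = (K'⊕opad) ∥ inner = f9 5c 5c 5c 5c 5c ∥ 70 a2.
Outer hash (tag): even-index sum = 545 mod 256 = 33; odd-index sum = 438 mod 256 = 182 → 21 b6.

21b6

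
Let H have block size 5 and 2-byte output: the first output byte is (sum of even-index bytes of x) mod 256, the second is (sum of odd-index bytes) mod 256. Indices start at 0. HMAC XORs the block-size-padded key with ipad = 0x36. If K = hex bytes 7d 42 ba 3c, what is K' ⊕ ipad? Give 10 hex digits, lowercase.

4b748c0a36

Key hex bytes 7d 42 ba 3c is 4 bytes ≤ B = 5; zero-pad to 5 bytes: K' = 7d 42 ba 3c 00.
XOR each byte with 0x36: 7d⊕36=4b, 42⊕36=74, ba⊕36=8c, 3c⊕36=0a, 00⊕36=36.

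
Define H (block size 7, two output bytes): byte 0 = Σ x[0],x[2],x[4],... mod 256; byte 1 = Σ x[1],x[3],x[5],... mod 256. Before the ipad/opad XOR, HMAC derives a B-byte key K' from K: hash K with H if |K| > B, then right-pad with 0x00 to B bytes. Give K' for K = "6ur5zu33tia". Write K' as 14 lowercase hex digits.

2abb0000000000

|K| = 11 > B = 7, so first hash the key.
H(K): even-index sum = 554 mod 256 = 42; odd-index sum = 443 mod 256 = 187 → 2a bb.
Zero-pad H(K) = 2a bb to 7 bytes: K' = 2a bb 00 00 00 00 00.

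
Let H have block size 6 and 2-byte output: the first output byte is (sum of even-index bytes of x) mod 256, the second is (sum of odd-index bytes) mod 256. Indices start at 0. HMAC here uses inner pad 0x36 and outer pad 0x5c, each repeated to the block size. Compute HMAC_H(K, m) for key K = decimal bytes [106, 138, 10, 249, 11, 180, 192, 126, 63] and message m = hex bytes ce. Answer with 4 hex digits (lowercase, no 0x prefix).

Key decimal bytes [106, 138, 10, 249, 11, 180, 192, 126, 63] = 6a 8a 0a f9 0b b4 c0 7e 3f is 9 bytes > B = 6, so hash it first: H(key) = 7e b5, then zero-pad to 6 bytes: K' = 7e b5 00 00 00 00.
K' ⊕ ipad = 48 83 36 36 36 36.  K' ⊕ opad = 22 e9 5c 5c 5c 5c.
Inner input = (K'⊕ipad) ∥ m = 48 83 36 36 36 36 ∥ ce.
Inner hash: even-index sum = 386 mod 256 = 130; odd-index sum = 239 mod 256 = 239 → 82 ef.
Outer input = (K'⊕opad) ∥ inner = 22 e9 5c 5c 5c 5c ∥ 82 ef.
Outer hash (tag): even-index sum = 348 mod 256 = 92; odd-index sum = 656 mod 256 = 144 → 5c 90.

5c90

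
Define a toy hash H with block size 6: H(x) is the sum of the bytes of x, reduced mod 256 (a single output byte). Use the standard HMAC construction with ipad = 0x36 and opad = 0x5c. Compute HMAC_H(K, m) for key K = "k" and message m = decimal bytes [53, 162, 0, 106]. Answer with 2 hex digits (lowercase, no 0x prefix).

Key "k" = 6b is 1 byte ≤ B = 6; zero-pad to 6 bytes: K' = 6b 00 00 00 00 00.
K' ⊕ ipad = 5d 36 36 36 36 36.  K' ⊕ opad = 37 5c 5c 5c 5c 5c.
Inner input = (K'⊕ipad) ∥ m = 5d 36 36 36 36 36 ∥ 35 a2 00 6a.
Inner hash: sum = 93+54+54+54+54+54+53+162+0+106 = 684; mod 256 = 172 → ac.
Outer input = (K'⊕opad) ∥ inner = 37 5c 5c 5c 5c 5c ∥ ac.
Outer hash (tag): sum = 55+92+92+92+92+92+172 = 687; mod 256 = 175 → af.

af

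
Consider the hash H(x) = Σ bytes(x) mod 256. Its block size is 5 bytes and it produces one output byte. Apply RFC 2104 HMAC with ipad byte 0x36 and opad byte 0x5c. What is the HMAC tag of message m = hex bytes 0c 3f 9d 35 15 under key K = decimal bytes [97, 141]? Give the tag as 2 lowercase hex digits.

Key decimal bytes [97, 141] = 61 8d is 2 bytes ≤ B = 5; zero-pad to 5 bytes: K' = 61 8d 00 00 00.
K' ⊕ ipad = 57 bb 36 36 36.  K' ⊕ opad = 3d d1 5c 5c 5c.
Inner input = (K'⊕ipad) ∥ m = 57 bb 36 36 36 ∥ 0c 3f 9d 35 15.
Inner hash: sum = 87+187+54+54+54+12+63+157+53+21 = 742; mod 256 = 230 → e6.
Outer input = (K'⊕opad) ∥ inner = 3d d1 5c 5c 5c ∥ e6.
Outer hash (tag): sum = 61+209+92+92+92+230 = 776; mod 256 = 8 → 08.

08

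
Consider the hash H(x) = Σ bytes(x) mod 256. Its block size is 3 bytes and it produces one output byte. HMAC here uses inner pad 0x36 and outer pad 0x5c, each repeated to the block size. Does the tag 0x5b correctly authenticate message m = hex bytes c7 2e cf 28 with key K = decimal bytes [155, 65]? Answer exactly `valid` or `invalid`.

invalid

Key decimal bytes [155, 65] = 9b 41 is 2 bytes ≤ B = 3; zero-pad to 3 bytes: K' = 9b 41 00.
K' ⊕ ipad = ad 77 36; K' ⊕ opad = c7 1d 5c.
Inner hash: sum = 173+119+54+199+46+207+40 = 838; mod 256 = 70 → 46.
Outer hash (recomputed tag): sum = 199+29+92+70 = 390; mod 256 = 134 → 86.
Recomputed tag = 86; claimed = 5b → mismatch.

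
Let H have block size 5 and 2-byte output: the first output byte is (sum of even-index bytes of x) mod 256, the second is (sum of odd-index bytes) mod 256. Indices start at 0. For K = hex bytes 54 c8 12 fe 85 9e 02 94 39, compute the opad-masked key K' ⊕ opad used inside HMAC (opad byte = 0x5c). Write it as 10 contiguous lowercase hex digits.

7aa45c5c5c

Key hex bytes 54 c8 12 fe 85 9e 02 94 39 is 9 bytes > B = 5, so hash it first: H(key) = 26 f8, then zero-pad to 5 bytes: K' = 26 f8 00 00 00.
XOR each byte with 0x5c: 26⊕5c=7a, f8⊕5c=a4, 00⊕5c=5c, 00⊕5c=5c, 00⊕5c=5c.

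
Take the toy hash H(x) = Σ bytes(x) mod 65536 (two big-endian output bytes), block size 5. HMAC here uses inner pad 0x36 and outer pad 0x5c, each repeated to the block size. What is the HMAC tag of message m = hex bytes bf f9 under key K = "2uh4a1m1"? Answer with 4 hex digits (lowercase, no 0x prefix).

0276

Key "2uh4a1m1" = 32 75 68 34 61 31 6d 31 is 8 bytes > B = 5, so hash it first: H(key) = 02 73, then zero-pad to 5 bytes: K' = 02 73 00 00 00.
K' ⊕ ipad = 34 45 36 36 36.  K' ⊕ opad = 5e 2f 5c 5c 5c.
Inner input = (K'⊕ipad) ∥ m = 34 45 36 36 36 ∥ bf f9.
Inner hash: sum = 52+69+54+54+54+191+249 = 723 → 02 d3.
Outer input = (K'⊕opad) ∥ inner = 5e 2f 5c 5c 5c ∥ 02 d3.
Outer hash (tag): sum = 94+47+92+92+92+2+211 = 630 → 02 76.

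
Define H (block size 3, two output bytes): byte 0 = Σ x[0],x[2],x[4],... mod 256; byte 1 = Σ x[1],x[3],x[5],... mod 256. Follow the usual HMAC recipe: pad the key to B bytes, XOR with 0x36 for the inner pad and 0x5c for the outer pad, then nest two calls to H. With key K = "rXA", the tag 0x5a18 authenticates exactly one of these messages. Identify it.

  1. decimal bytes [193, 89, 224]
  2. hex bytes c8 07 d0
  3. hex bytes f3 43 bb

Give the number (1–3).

1

Key "rXA" = 72 58 41 is exactly B = 3 bytes: K' = 72 58 41.
K' ⊕ ipad = 44 6e 77; K' ⊕ opad = 2e 04 1d.
m1: inner = H(44 6e 77 c1 59 e0) = 14 0f; tag = H(2e 04 1d 14 0f) = 5a18 ← matches
m2: inner = H(44 6e 77 c8 07 d0) = c2 06; tag = H(2e 04 1d c2 06) = 51c6
m3: inner = H(44 6e 77 f3 43 bb) = fe 1c; tag = H(2e 04 1d fe 1c) = 6702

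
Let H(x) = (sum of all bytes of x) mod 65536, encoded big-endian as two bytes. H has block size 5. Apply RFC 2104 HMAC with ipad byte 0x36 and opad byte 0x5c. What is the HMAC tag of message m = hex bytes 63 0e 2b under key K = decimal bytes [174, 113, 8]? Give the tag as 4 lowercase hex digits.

0252

Key decimal bytes [174, 113, 8] = ae 71 08 is 3 bytes ≤ B = 5; zero-pad to 5 bytes: K' = ae 71 08 00 00.
K' ⊕ ipad = 98 47 3e 36 36.  K' ⊕ opad = f2 2d 54 5c 5c.
Inner input = (K'⊕ipad) ∥ m = 98 47 3e 36 36 ∥ 63 0e 2b.
Inner hash: sum = 152+71+62+54+54+99+14+43 = 549 → 02 25.
Outer input = (K'⊕opad) ∥ inner = f2 2d 54 5c 5c ∥ 02 25.
Outer hash (tag): sum = 242+45+84+92+92+2+37 = 594 → 02 52.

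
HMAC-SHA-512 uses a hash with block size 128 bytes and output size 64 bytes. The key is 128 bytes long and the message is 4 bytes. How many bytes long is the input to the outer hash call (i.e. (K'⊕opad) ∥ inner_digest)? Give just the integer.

192

Key is 128 ≤ 128 bytes, zero-padded: |K'| = 128.
Outer input = (K'⊕opad) ∥ H(inner) → 128 + 64 = 192 bytes.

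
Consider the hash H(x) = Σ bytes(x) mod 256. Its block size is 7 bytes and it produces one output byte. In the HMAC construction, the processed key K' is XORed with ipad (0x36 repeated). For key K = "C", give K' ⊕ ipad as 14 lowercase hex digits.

75363636363636

Key "C" = 43 is 1 byte ≤ B = 7; zero-pad to 7 bytes: K' = 43 00 00 00 00 00 00.
XOR each byte with 0x36: 43⊕36=75, 00⊕36=36, 00⊕36=36, 00⊕36=36, 00⊕36=36, 00⊕36=36, 00⊕36=36.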